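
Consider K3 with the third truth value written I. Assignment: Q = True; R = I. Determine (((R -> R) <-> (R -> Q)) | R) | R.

I

R -> R = I -> I = I  [~I | I]
R -> Q = I -> True = True
(R -> R) <-> (R -> Q) = I <-> True = I
((R -> R) <-> (R -> Q)) | R = I | I = I
(((R -> R) <-> (R -> Q)) | R) | R = I | I = I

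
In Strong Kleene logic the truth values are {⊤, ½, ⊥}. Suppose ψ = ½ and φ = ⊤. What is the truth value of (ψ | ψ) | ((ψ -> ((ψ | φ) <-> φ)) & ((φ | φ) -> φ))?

ψ | ψ = ½ | ½ = ½
ψ | φ = ½ | ⊤ = ⊤
(ψ | φ) <-> φ = ⊤ <-> ⊤ = ⊤
ψ -> ((ψ | φ) <-> φ) = ½ -> ⊤ = ⊤
φ | φ = ⊤ | ⊤ = ⊤
(φ | φ) -> φ = ⊤ -> ⊤ = ⊤
(ψ -> ((ψ | φ) <-> φ)) & ((φ | φ) -> φ) = ⊤ & ⊤ = ⊤
(ψ | ψ) | ((ψ -> ((ψ | φ) <-> φ)) & ((φ | φ) -> φ)) = ½ | ⊤ = ⊤

⊤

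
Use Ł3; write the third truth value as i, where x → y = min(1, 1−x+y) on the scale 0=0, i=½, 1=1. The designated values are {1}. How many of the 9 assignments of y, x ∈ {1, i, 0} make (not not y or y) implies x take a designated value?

6

Of the 9 assignments, 6 give a value in {1}.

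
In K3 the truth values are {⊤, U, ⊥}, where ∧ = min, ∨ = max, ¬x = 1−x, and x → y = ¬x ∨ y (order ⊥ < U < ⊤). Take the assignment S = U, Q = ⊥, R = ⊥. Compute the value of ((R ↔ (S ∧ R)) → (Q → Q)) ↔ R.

S ∧ R = U ∧ ⊥ = ⊥
R ↔ (S ∧ R) = ⊥ ↔ ⊥ = ⊤
Q → Q = ⊥ → ⊥ = ⊤
(R ↔ (S ∧ R)) → (Q → Q) = ⊤ → ⊤ = ⊤
((R ↔ (S ∧ R)) → (Q → Q)) ↔ R = ⊤ ↔ ⊥ = ⊥

⊥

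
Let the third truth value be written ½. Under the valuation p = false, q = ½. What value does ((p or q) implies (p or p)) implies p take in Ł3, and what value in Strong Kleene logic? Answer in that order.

½; ½

In Ł3: p or q = false or ½ = ½
p or p = false or false = false
(p or q) implies (p or p) = ½ implies false = ½  [min(1, 1−½+0)]
((p or q) implies (p or p)) implies p = ½ implies false = ½
In Strong Kleene logic: p or q = false or ½ = ½
p or p = false or false = false
(p or q) implies (p or p) = ½ implies false = ½  [not ½ or false]
((p or q) implies (p or p)) implies p = ½ implies false = ½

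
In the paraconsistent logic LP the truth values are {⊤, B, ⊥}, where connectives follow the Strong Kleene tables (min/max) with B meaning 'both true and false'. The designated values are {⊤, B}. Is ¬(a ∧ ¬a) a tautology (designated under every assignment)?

Yes

Every assignment of a over {⊤, B, ⊥} gives a value in {⊤, B}.
In particular, with a=B: ¬(a ∧ ¬a) = B.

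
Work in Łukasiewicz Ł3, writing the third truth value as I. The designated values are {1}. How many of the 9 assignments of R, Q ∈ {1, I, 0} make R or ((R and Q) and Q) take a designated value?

3

Designated under: (R=1, Q=1); (R=1, Q=I); (R=1, Q=0).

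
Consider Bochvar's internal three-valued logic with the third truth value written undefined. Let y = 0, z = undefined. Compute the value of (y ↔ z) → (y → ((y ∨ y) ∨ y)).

y ↔ z = 0 ↔ undefined = undefined
y ∨ y = 0 ∨ 0 = 0
(y ∨ y) ∨ y = 0 ∨ 0 = 0
y → ((y ∨ y) ∨ y) = 0 → 0 = 1
(y ↔ z) → (y → ((y ∨ y) ∨ y)) = undefined → 1 = undefined

undefined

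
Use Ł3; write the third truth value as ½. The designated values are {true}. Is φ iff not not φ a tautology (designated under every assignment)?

Yes

Every assignment of φ over {true, ½, false} gives a value in {true}.
In particular, with φ=½: φ iff not not φ = true.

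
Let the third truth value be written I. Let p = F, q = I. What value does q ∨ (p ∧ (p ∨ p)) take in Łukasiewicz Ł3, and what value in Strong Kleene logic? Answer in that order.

In Łukasiewicz Ł3: p ∨ p = F ∨ F = F
p ∧ (p ∨ p) = F ∧ F = F
q ∨ (p ∧ (p ∨ p)) = I ∨ F = I
In Strong Kleene logic: p ∨ p = F ∨ F = F
p ∧ (p ∨ p) = F ∧ F = F
q ∨ (p ∧ (p ∨ p)) = I ∨ F = I

I; I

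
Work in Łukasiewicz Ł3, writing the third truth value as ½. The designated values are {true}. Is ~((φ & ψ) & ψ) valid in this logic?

Countermodel: φ=true, ψ=true gives false, which is not designated.

No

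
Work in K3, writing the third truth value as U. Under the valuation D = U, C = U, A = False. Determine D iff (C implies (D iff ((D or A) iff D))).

D or A = U or False = U
(D or A) iff D = U iff U = U
D iff ((D or A) iff D) = U iff U = U
C implies (D iff ((D or A) iff D)) = U implies U = U  [not U or U]
D iff (C implies (D iff ((D or A) iff D))) = U iff U = U

U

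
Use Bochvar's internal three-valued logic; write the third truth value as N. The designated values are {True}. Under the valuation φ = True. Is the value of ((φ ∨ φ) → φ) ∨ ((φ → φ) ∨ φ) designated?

φ ∨ φ = True ∨ True = True
(φ ∨ φ) → φ = True → True = True
φ → φ = True → True = True
(φ → φ) ∨ φ = True ∨ True = True
((φ ∨ φ) → φ) ∨ ((φ → φ) ∨ φ) = True ∨ True = True
True ∈ {True}.

Yes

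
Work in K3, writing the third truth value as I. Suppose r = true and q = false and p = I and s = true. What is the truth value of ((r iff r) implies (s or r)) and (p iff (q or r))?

r iff r = true iff true = true
s or r = true or true = true
(r iff r) implies (s or r) = true implies true = true
q or r = false or true = true
p iff (q or r) = I iff true = I
((r iff r) implies (s or r)) and (p iff (q or r)) = true and I = I

I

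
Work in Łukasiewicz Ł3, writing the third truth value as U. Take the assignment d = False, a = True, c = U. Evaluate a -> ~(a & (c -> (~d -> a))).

~d = ~False = True
~d -> a = True -> True = True
c -> (~d -> a) = U -> True = True
a & (c -> (~d -> a)) = True & True = True
~(a & (c -> (~d -> a))) = ~True = False
a -> ~(a & (c -> (~d -> a))) = True -> False = False

False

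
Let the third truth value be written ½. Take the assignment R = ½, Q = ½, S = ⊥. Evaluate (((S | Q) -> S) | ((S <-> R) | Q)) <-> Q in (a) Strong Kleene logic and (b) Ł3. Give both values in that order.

½; ⊤

In Strong Kleene logic: S | Q = ⊥ | ½ = ½
(S | Q) -> S = ½ -> ⊥ = ½  [~½ | ⊥]
S <-> R = ⊥ <-> ½ = ½
(S <-> R) | Q = ½ | ½ = ½
((S | Q) -> S) | ((S <-> R) | Q) = ½ | ½ = ½
(((S | Q) -> S) | ((S <-> R) | Q)) <-> Q = ½ <-> ½ = ½
In Ł3: S | Q = ⊥ | ½ = ½
(S | Q) -> S = ½ -> ⊥ = ½  [min(1, 1−½+0)]
S <-> R = ⊥ <-> ½ = ½
(S <-> R) | Q = ½ | ½ = ½
((S | Q) -> S) | ((S <-> R) | Q) = ½ | ½ = ½
(((S | Q) -> S) | ((S <-> R) | Q)) <-> Q = ½ <-> ½ = ⊤
They differ because Strong Kleene logic and Ł3 treat ½ differently under implication.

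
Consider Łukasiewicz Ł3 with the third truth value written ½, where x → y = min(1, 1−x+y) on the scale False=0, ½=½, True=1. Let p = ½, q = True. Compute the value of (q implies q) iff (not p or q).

q implies q = True implies True = True
not p = not ½ = ½
not p or q = ½ or True = True
(q implies q) iff (not p or q) = True iff True = True

True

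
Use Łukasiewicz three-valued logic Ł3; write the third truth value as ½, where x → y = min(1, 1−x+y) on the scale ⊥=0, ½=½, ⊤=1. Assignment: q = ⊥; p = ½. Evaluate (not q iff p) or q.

not q = not ⊥ = ⊤
not q iff p = ⊤ iff ½ = ½  [1 − |1−½|]
(not q iff p) or q = ½ or ⊥ = ½

½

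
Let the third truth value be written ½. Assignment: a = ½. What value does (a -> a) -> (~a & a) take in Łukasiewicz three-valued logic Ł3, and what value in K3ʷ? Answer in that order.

½; ½

In Łukasiewicz three-valued logic Ł3: a -> a = ½ -> ½ = 1  [min(1, 1−½+½)]
~a = ~½ = ½
~a & a = ½ & ½ = ½
(a -> a) -> (~a & a) = 1 -> ½ = ½
In K3ʷ: a -> a = ½ -> ½ = ½  [any arg is the third value ⇒ result is the third value]
~a = ~½ = ½
~a & a = ½ & ½ = ½
(a -> a) -> (~a & a) = ½ -> ½ = ½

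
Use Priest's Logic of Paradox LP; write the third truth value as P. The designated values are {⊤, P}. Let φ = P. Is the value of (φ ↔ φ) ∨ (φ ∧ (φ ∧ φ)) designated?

Yes

φ ↔ φ = P ↔ P = P
φ ∧ φ = P ∧ P = P
φ ∧ (φ ∧ φ) = P ∧ P = P
(φ ↔ φ) ∨ (φ ∧ (φ ∧ φ)) = P ∨ P = P
P ∈ {⊤, P}.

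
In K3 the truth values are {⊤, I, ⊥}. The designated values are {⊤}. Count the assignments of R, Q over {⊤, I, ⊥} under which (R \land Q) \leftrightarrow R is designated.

Designated under: (R=⊤, Q=⊤); (R=⊥, Q=⊤); (R=⊥, Q=I); (R=⊥, Q=⊥).

4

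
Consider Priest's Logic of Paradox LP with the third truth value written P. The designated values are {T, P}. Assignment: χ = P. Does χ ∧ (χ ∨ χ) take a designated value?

χ ∨ χ = P ∨ P = P
χ ∧ (χ ∨ χ) = P ∧ P = P
P ∈ {T, P}.

Yes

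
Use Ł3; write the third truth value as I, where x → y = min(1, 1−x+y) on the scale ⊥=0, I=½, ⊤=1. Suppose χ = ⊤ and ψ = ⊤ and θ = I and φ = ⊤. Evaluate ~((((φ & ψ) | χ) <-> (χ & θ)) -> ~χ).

I

φ & ψ = ⊤ & ⊤ = ⊤
(φ & ψ) | χ = ⊤ | ⊤ = ⊤
χ & θ = ⊤ & I = I
((φ & ψ) | χ) <-> (χ & θ) = ⊤ <-> I = I
~χ = ~⊤ = ⊥
(((φ & ψ) | χ) <-> (χ & θ)) -> ~χ = I -> ⊥ = I
~((((φ & ψ) | χ) <-> (χ & θ)) -> ~χ) = ~I = I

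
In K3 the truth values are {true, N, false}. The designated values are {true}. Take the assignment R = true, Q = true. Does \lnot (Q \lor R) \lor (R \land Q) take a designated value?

Yes

Q \lor R = true \lor true = true
\lnot (Q \lor R) = \lnot true = false
R \land Q = true \land true = true
\lnot (Q \lor R) \lor (R \land Q) = false \lor true = true
true ∈ {true}.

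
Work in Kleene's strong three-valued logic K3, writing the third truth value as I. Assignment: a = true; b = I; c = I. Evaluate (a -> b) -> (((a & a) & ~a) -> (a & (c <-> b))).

true

a -> b = true -> I = I
a & a = true & true = true
~a = ~true = false
(a & a) & ~a = true & false = false
c <-> b = I <-> I = I
a & (c <-> b) = true & I = I
((a & a) & ~a) -> (a & (c <-> b)) = false -> I = true
(a -> b) -> (((a & a) & ~a) -> (a & (c <-> b))) = I -> true = true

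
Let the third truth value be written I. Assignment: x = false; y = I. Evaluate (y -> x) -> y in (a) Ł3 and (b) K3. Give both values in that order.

true; I

In Ł3: y -> x = I -> false = I
(y -> x) -> y = I -> I = true
In K3: y -> x = I -> false = I  [~I | false]
(y -> x) -> y = I -> I = I
They differ because Ł3 and K3 treat I differently under implication.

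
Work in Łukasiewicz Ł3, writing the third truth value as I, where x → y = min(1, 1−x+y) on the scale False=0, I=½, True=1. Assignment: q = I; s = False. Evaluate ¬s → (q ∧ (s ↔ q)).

¬s = ¬False = True
s ↔ q = False ↔ I = I  [1 − |0−½|]
q ∧ (s ↔ q) = I ∧ I = I
¬s → (q ∧ (s ↔ q)) = True → I = I

I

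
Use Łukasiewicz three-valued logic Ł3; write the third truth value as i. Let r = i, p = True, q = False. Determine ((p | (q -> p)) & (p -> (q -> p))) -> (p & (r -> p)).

True

q -> p = False -> True = True
p | (q -> p) = True | True = True
q -> p = False -> True = True
p -> (q -> p) = True -> True = True
(p | (q -> p)) & (p -> (q -> p)) = True & True = True
r -> p = i -> True = True  [min(1, 1−½+1)]
p & (r -> p) = True & True = True
((p | (q -> p)) & (p -> (q -> p))) -> (p & (r -> p)) = True -> True = True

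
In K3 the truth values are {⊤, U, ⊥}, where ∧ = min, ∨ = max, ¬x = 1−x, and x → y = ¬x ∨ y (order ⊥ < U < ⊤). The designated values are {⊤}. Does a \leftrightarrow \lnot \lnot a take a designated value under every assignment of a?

No

Countermodel: a=U gives U, which is not designated.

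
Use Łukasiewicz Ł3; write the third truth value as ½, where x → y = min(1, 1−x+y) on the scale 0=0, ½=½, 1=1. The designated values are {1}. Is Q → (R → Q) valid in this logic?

Every assignment of Q, R over {1, ½, 0} gives a value in {1}.
In particular, with Q=½, R=½: Q → (R → Q) = 1.

Yes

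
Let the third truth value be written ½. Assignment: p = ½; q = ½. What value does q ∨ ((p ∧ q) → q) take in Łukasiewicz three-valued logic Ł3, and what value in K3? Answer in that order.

T; ½

In Łukasiewicz three-valued logic Ł3: p ∧ q = ½ ∧ ½ = ½
(p ∧ q) → q = ½ → ½ = T  [min(1, 1−½+½)]
q ∨ ((p ∧ q) → q) = ½ ∨ T = T
In K3: p ∧ q = ½ ∧ ½ = ½
(p ∧ q) → q = ½ → ½ = ½  [¬½ ∨ ½]
q ∨ ((p ∧ q) → q) = ½ ∨ ½ = ½
They differ because Łukasiewicz three-valued logic Ł3 and K3 treat ½ differently under implication.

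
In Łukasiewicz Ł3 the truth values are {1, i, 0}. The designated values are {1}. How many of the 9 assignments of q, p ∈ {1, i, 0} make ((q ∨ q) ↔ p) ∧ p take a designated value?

Designated under: (q=1, p=1).

1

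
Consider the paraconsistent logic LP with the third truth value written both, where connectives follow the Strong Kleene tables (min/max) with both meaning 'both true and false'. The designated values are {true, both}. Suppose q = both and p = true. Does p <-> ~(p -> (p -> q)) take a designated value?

p -> q = true -> both = both  [~true | both]
p -> (p -> q) = true -> both = both
~(p -> (p -> q)) = ~both = both
p <-> ~(p -> (p -> q)) = true <-> both = both
both ∈ {true, both}.

Yes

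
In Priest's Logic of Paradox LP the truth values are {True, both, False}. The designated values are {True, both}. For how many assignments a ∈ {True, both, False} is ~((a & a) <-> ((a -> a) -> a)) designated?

a=True: False ·
a=both: both ✓
a=False: False ·

1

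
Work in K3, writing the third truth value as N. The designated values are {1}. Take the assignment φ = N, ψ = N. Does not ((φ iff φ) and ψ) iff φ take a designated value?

φ iff φ = N iff N = N
(φ iff φ) and ψ = N and N = N
not ((φ iff φ) and ψ) = not N = N
not ((φ iff φ) and ψ) iff φ = N iff N = N
N ∉ {1}.

No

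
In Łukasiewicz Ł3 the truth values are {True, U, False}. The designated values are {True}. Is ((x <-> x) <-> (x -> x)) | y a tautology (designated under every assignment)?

Yes

Every assignment of x, y over {True, U, False} gives a value in {True}.
In particular, with x=U, y=U: ((x <-> x) <-> (x -> x)) | y = True.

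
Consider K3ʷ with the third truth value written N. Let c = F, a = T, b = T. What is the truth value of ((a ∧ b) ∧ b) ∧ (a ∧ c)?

F

a ∧ b = T ∧ T = T
(a ∧ b) ∧ b = T ∧ T = T
a ∧ c = T ∧ F = F
((a ∧ b) ∧ b) ∧ (a ∧ c) = T ∧ F = F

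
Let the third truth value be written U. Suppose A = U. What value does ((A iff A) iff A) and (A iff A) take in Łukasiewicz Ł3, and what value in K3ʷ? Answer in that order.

U; U

In Łukasiewicz Ł3: A iff A = U iff U = T
(A iff A) iff A = T iff U = U
A iff A = U iff U = T
((A iff A) iff A) and (A iff A) = U and T = U
In K3ʷ: A iff A = U iff U = U
(A iff A) iff A = U iff U = U
A iff A = U iff U = U
((A iff A) iff A) and (A iff A) = U and U = U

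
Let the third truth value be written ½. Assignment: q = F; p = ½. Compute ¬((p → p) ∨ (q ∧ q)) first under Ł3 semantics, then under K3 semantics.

In Ł3: p → p = ½ → ½ = T  [min(1, 1−½+½)]
q ∧ q = F ∧ F = F
(p → p) ∨ (q ∧ q) = T ∨ F = T
¬((p → p) ∨ (q ∧ q)) = ¬T = F
In K3: p → p = ½ → ½ = ½  [¬½ ∨ ½]
q ∧ q = F ∧ F = F
(p → p) ∨ (q ∧ q) = ½ ∨ F = ½
¬((p → p) ∨ (q ∧ q)) = ¬½ = ½
They differ because Ł3 and K3 treat ½ differently under implication.

F; ½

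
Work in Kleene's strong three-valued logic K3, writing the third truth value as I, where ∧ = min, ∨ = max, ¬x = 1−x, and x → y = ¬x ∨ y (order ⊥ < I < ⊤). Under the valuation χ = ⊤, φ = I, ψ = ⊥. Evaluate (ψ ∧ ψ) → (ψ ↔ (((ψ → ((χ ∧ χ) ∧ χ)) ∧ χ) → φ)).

ψ ∧ ψ = ⊥ ∧ ⊥ = ⊥
χ ∧ χ = ⊤ ∧ ⊤ = ⊤
(χ ∧ χ) ∧ χ = ⊤ ∧ ⊤ = ⊤
ψ → ((χ ∧ χ) ∧ χ) = ⊥ → ⊤ = ⊤
(ψ → ((χ ∧ χ) ∧ χ)) ∧ χ = ⊤ ∧ ⊤ = ⊤
((ψ → ((χ ∧ χ) ∧ χ)) ∧ χ) → φ = ⊤ → I = I  [¬⊤ ∨ I]
ψ ↔ (((ψ → ((χ ∧ χ) ∧ χ)) ∧ χ) → φ) = ⊥ ↔ I = I
(ψ ∧ ψ) → (ψ ↔ (((ψ → ((χ ∧ χ) ∧ χ)) ∧ χ) → φ)) = ⊥ → I = ⊤

⊤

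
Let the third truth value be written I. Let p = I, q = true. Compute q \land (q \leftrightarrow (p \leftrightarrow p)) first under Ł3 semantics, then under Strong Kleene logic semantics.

In Ł3: p \leftrightarrow p = I \leftrightarrow I = true
q \leftrightarrow (p \leftrightarrow p) = true \leftrightarrow true = true
q \land (q \leftrightarrow (p \leftrightarrow p)) = true \land true = true
In Strong Kleene logic: p \leftrightarrow p = I \leftrightarrow I = I
q \leftrightarrow (p \leftrightarrow p) = true \leftrightarrow I = I
q \land (q \leftrightarrow (p \leftrightarrow p)) = true \land I = I
They differ because Ł3 and Strong Kleene logic treat I differently under implication.

true; I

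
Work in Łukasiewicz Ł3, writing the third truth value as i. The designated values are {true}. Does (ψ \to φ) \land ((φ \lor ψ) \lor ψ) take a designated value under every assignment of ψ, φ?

Countermodel: ψ=true, φ=i gives i, which is not designated.

No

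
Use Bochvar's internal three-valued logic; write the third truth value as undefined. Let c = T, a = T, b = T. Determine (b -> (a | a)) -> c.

a | a = T | T = T
b -> (a | a) = T -> T = T
(b -> (a | a)) -> c = T -> T = T

T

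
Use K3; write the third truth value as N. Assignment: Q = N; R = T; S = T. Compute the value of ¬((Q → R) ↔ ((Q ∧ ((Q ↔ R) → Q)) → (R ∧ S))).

F

Q → R = N → T = T
Q ↔ R = N ↔ T = N
(Q ↔ R) → Q = N → N = N
Q ∧ ((Q ↔ R) → Q) = N ∧ N = N
R ∧ S = T ∧ T = T
(Q ∧ ((Q ↔ R) → Q)) → (R ∧ S) = N → T = T
(Q → R) ↔ ((Q ∧ ((Q ↔ R) → Q)) → (R ∧ S)) = T ↔ T = T
¬((Q → R) ↔ ((Q ∧ ((Q ↔ R) → Q)) → (R ∧ S))) = ¬T = F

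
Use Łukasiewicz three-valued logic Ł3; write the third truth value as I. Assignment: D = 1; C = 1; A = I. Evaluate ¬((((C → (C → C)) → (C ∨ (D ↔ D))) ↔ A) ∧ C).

I

C → C = 1 → 1 = 1
C → (C → C) = 1 → 1 = 1
D ↔ D = 1 ↔ 1 = 1
C ∨ (D ↔ D) = 1 ∨ 1 = 1
(C → (C → C)) → (C ∨ (D ↔ D)) = 1 → 1 = 1
((C → (C → C)) → (C ∨ (D ↔ D))) ↔ A = 1 ↔ I = I  [1 − |1−½|]
(((C → (C → C)) → (C ∨ (D ↔ D))) ↔ A) ∧ C = I ∧ 1 = I
¬((((C → (C → C)) → (C ∨ (D ↔ D))) ↔ A) ∧ C) = ¬I = I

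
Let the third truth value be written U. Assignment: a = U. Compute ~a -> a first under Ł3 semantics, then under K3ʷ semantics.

In Ł3: ~a = ~U = U
~a -> a = U -> U = ⊤  [min(1, 1−½+½)]
In K3ʷ: ~a = ~U = U
~a -> a = U -> U = U  [any arg is the third value ⇒ result is the third value]
They differ because Ł3 and K3ʷ treat U differently under the binary connectives.

⊤; U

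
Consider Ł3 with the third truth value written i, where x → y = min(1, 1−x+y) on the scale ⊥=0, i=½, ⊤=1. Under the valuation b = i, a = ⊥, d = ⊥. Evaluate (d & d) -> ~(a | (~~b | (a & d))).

d & d = ⊥ & ⊥ = ⊥
~b = ~i = i
~~b = ~i = i
a & d = ⊥ & ⊥ = ⊥
~~b | (a & d) = i | ⊥ = i
a | (~~b | (a & d)) = ⊥ | i = i
~(a | (~~b | (a & d))) = ~i = i
(d & d) -> ~(a | (~~b | (a & d))) = ⊥ -> i = ⊤  [min(1, 1−0+½)]

⊤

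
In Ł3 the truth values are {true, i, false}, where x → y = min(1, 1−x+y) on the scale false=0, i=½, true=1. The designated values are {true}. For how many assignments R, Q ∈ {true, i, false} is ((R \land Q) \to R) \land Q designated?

Designated under: (R=true, Q=true); (R=i, Q=true); (R=false, Q=true).

3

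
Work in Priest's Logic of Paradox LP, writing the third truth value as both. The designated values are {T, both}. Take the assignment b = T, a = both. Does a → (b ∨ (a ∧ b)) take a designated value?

a ∧ b = both ∧ T = both
b ∨ (a ∧ b) = T ∨ both = T
a → (b ∨ (a ∧ b)) = both → T = T
T ∈ {T, both}.

Yes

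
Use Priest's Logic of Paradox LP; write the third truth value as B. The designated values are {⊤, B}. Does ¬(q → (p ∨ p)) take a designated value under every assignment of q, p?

No

Countermodel: q=⊤, p=⊤ gives ⊥, which is not designated.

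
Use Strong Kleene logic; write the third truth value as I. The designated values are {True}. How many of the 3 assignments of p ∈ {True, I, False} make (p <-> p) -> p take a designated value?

1

p=True: True ✓
p=I: I ·
p=False: False ·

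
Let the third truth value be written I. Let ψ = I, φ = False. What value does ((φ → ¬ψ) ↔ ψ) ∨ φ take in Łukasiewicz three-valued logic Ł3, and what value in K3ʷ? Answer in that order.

In Łukasiewicz three-valued logic Ł3: ¬ψ = ¬I = I
φ → ¬ψ = False → I = True
(φ → ¬ψ) ↔ ψ = True ↔ I = I
((φ → ¬ψ) ↔ ψ) ∨ φ = I ∨ False = I
In K3ʷ: ¬ψ = ¬I = I
φ → ¬ψ = False → I = I  [any arg is the third value ⇒ result is the third value]
(φ → ¬ψ) ↔ ψ = I ↔ I = I
((φ → ¬ψ) ↔ ψ) ∨ φ = I ∨ False = I

I; I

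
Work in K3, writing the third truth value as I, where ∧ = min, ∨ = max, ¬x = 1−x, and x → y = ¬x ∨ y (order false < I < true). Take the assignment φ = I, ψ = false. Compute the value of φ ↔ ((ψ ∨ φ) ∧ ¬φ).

I

ψ ∨ φ = false ∨ I = I
¬φ = ¬I = I
(ψ ∨ φ) ∧ ¬φ = I ∧ I = I
φ ↔ ((ψ ∨ φ) ∧ ¬φ) = I ↔ I = I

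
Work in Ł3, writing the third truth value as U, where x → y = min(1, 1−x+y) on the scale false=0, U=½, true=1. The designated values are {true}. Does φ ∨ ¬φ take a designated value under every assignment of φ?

No

Countermodel: φ=U gives U, which is not designated.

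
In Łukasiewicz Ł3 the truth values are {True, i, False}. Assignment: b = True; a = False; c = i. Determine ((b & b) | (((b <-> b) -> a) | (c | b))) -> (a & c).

b & b = True & True = True
b <-> b = True <-> True = True
(b <-> b) -> a = True -> False = False
c | b = i | True = True
((b <-> b) -> a) | (c | b) = False | True = True
(b & b) | (((b <-> b) -> a) | (c | b)) = True | True = True
a & c = False & i = False
((b & b) | (((b <-> b) -> a) | (c | b))) -> (a & c) = True -> False = False

False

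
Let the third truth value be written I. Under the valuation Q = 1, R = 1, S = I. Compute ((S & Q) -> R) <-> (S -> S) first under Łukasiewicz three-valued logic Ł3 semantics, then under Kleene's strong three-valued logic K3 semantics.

In Łukasiewicz three-valued logic Ł3: S & Q = I & 1 = I
(S & Q) -> R = I -> 1 = 1
S -> S = I -> I = 1
((S & Q) -> R) <-> (S -> S) = 1 <-> 1 = 1
In Kleene's strong three-valued logic K3: S & Q = I & 1 = I
(S & Q) -> R = I -> 1 = 1
S -> S = I -> I = I
((S & Q) -> R) <-> (S -> S) = 1 <-> I = I
They differ because Łukasiewicz three-valued logic Ł3 and Kleene's strong three-valued logic K3 treat I differently under implication.

1; I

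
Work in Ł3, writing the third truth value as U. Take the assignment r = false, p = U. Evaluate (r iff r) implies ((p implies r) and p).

U

r iff r = false iff false = true
p implies r = U implies false = U  [min(1, 1−½+0)]
(p implies r) and p = U and U = U
(r iff r) implies ((p implies r) and p) = true implies U = U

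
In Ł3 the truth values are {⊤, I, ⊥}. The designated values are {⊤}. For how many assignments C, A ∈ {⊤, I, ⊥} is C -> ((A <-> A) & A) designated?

Of the 9 assignments, 6 give a value in {⊤}.

6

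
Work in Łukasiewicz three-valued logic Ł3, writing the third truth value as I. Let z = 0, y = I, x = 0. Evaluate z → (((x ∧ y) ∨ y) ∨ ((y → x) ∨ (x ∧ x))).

1

x ∧ y = 0 ∧ I = 0
(x ∧ y) ∨ y = 0 ∨ I = I
y → x = I → 0 = I  [min(1, 1−½+0)]
x ∧ x = 0 ∧ 0 = 0
(y → x) ∨ (x ∧ x) = I ∨ 0 = I
((x ∧ y) ∨ y) ∨ ((y → x) ∨ (x ∧ x)) = I ∨ I = I
z → (((x ∧ y) ∨ y) ∨ ((y → x) ∨ (x ∧ x))) = 0 → I = 1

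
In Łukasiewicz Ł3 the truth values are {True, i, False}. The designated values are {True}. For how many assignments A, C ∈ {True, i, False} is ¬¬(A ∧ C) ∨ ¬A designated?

Designated under: (A=True, C=True); (A=False, C=True); (A=False, C=i); (A=False, C=False).

4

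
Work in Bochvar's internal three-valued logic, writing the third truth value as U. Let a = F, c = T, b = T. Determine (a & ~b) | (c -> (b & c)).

~b = ~T = F
a & ~b = F & F = F
b & c = T & T = T
c -> (b & c) = T -> T = T
(a & ~b) | (c -> (b & c)) = F | T = T

T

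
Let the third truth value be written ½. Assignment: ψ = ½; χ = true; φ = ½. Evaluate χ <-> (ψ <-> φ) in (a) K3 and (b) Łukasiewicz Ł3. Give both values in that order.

½; true

In K3: ψ <-> φ = ½ <-> ½ = ½
χ <-> (ψ <-> φ) = true <-> ½ = ½
In Łukasiewicz Ł3: ψ <-> φ = ½ <-> ½ = true  [1 − |½−½|]
χ <-> (ψ <-> φ) = true <-> true = true
They differ because K3 and Łukasiewicz Ł3 treat ½ differently under implication.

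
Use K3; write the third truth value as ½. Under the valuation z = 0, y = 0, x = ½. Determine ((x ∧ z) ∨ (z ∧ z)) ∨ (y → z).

1

x ∧ z = ½ ∧ 0 = 0
z ∧ z = 0 ∧ 0 = 0
(x ∧ z) ∨ (z ∧ z) = 0 ∨ 0 = 0
y → z = 0 → 0 = 1
((x ∧ z) ∨ (z ∧ z)) ∨ (y → z) = 0 ∨ 1 = 1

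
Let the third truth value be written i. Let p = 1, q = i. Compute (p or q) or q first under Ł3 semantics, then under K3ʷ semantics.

In Ł3: p or q = 1 or i = 1
(p or q) or q = 1 or i = 1
In K3ʷ: p or q = 1 or i = i
(p or q) or q = i or i = i
They differ because Ł3 and K3ʷ treat i differently under the binary connectives.

1; i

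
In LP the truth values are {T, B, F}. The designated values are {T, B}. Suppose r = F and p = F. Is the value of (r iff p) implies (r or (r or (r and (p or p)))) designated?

r iff p = F iff F = T
p or p = F or F = F
r and (p or p) = F and F = F
r or (r and (p or p)) = F or F = F
r or (r or (r and (p or p))) = F or F = F
(r iff p) implies (r or (r or (r and (p or p)))) = T implies F = F
F ∉ {T, B}.

No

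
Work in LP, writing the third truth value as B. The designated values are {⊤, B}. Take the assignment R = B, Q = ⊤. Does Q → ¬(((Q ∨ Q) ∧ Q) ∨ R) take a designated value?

Q ∨ Q = ⊤ ∨ ⊤ = ⊤
(Q ∨ Q) ∧ Q = ⊤ ∧ ⊤ = ⊤
((Q ∨ Q) ∧ Q) ∨ R = ⊤ ∨ B = ⊤
¬(((Q ∨ Q) ∧ Q) ∨ R) = ¬⊤ = ⊥
Q → ¬(((Q ∨ Q) ∧ Q) ∨ R) = ⊤ → ⊥ = ⊥
⊥ ∉ {⊤, B}.

No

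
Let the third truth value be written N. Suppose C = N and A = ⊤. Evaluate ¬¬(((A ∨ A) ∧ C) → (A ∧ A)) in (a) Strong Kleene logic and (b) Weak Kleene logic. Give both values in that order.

In Strong Kleene logic: A ∨ A = ⊤ ∨ ⊤ = ⊤
(A ∨ A) ∧ C = ⊤ ∧ N = N
A ∧ A = ⊤ ∧ ⊤ = ⊤
((A ∨ A) ∧ C) → (A ∧ A) = N → ⊤ = ⊤  [¬N ∨ ⊤]
¬(((A ∨ A) ∧ C) → (A ∧ A)) = ¬⊤ = ⊥
¬¬(((A ∨ A) ∧ C) → (A ∧ A)) = ¬⊥ = ⊤
In Weak Kleene logic: A ∨ A = ⊤ ∨ ⊤ = ⊤
(A ∨ A) ∧ C = ⊤ ∧ N = N
A ∧ A = ⊤ ∧ ⊤ = ⊤
((A ∨ A) ∧ C) → (A ∧ A) = N → ⊤ = N
¬(((A ∨ A) ∧ C) → (A ∧ A)) = ¬N = N
¬¬(((A ∨ A) ∧ C) → (A ∧ A)) = ¬N = N
They differ because Strong Kleene logic and Weak Kleene logic treat N differently under the binary connectives.

⊤; N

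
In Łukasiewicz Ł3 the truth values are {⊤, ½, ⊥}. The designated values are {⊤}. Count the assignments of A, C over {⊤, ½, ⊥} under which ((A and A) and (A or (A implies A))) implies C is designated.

Of the 9 assignments, 6 give a value in {⊤}.

6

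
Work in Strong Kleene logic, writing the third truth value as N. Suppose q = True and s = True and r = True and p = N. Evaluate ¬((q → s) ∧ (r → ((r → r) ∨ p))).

False

q → s = True → True = True
r → r = True → True = True
(r → r) ∨ p = True ∨ N = True
r → ((r → r) ∨ p) = True → True = True
(q → s) ∧ (r → ((r → r) ∨ p)) = True ∧ True = True
¬((q → s) ∧ (r → ((r → r) ∨ p))) = ¬True = False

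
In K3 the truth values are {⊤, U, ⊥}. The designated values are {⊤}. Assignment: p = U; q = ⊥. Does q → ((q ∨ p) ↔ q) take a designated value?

q ∨ p = ⊥ ∨ U = U
(q ∨ p) ↔ q = U ↔ ⊥ = U
q → ((q ∨ p) ↔ q) = ⊥ → U = ⊤  [¬⊥ ∨ U]
⊤ ∈ {⊤}.

Yes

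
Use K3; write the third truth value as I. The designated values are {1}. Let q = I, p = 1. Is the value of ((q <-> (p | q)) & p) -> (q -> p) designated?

p | q = 1 | I = 1
q <-> (p | q) = I <-> 1 = I
(q <-> (p | q)) & p = I & 1 = I
q -> p = I -> 1 = 1  [~I | 1]
((q <-> (p | q)) & p) -> (q -> p) = I -> 1 = 1
1 ∈ {1}.

Yes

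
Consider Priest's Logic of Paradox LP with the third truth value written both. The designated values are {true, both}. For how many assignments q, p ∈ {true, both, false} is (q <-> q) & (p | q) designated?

8

Of the 9 assignments, 8 give a value in {true, both}.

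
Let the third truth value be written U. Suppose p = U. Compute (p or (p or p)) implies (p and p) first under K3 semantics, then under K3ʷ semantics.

In K3: p or p = U or U = U
p or (p or p) = U or U = U
p and p = U and U = U
(p or (p or p)) implies (p and p) = U implies U = U  [not U or U]
In K3ʷ: p or p = U or U = U
p or (p or p) = U or U = U
p and p = U and U = U
(p or (p or p)) implies (p and p) = U implies U = U  [any arg is the third value ⇒ result is the third value]

U; U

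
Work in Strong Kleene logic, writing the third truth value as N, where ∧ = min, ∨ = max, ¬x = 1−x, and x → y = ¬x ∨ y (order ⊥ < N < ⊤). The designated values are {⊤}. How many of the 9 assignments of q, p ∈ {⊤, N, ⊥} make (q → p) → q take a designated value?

Designated under: (q=⊤, p=⊤); (q=⊤, p=N); (q=⊤, p=⊥).

3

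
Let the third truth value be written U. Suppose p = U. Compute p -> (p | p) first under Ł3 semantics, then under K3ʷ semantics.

In Ł3: p | p = U | U = U
p -> (p | p) = U -> U = ⊤
In K3ʷ: p | p = U | U = U
p -> (p | p) = U -> U = U
They differ because Ł3 and K3ʷ treat U differently under the binary connectives.

⊤; U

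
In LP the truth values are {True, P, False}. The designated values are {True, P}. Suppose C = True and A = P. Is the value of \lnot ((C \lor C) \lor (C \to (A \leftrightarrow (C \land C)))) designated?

C \lor C = True \lor True = True
C \land C = True \land True = True
A \leftrightarrow (C \land C) = P \leftrightarrow True = P
C \to (A \leftrightarrow (C \land C)) = True \to P = P
(C \lor C) \lor (C \to (A \leftrightarrow (C \land C))) = True \lor P = True
\lnot ((C \lor C) \lor (C \to (A \leftrightarrow (C \land C)))) = \lnot True = False
False ∉ {True, P}.

No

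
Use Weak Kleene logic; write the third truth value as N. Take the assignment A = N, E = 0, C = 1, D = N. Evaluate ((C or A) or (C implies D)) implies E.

C or A = 1 or N = N
C implies D = 1 implies N = N
(C or A) or (C implies D) = N or N = N
((C or A) or (C implies D)) implies E = N implies 0 = N

N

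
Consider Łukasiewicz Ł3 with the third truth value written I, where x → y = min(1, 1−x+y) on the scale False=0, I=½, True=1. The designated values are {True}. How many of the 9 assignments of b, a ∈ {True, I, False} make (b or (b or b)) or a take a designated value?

Of the 9 assignments, 5 give a value in {True}.

5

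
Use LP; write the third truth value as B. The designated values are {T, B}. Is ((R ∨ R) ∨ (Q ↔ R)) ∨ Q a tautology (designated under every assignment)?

Every assignment of R, Q over {T, B, F} gives a value in {T, B}.
In particular, with R=B, Q=B: ((R ∨ R) ∨ (Q ↔ R)) ∨ Q = B.

Yes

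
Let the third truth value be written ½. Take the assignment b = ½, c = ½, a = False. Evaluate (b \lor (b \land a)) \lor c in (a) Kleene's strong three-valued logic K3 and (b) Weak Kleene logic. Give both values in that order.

½; ½

In Kleene's strong three-valued logic K3: b \land a = ½ \land False = False
b \lor (b \land a) = ½ \lor False = ½
(b \lor (b \land a)) \lor c = ½ \lor ½ = ½
In Weak Kleene logic: b \land a = ½ \land False = ½
b \lor (b \land a) = ½ \lor ½ = ½
(b \lor (b \land a)) \lor c = ½ \lor ½ = ½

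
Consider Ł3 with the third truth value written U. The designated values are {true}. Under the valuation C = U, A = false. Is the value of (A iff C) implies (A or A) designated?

A iff C = false iff U = U
A or A = false or false = false
(A iff C) implies (A or A) = U implies false = U
U ∉ {true}.

No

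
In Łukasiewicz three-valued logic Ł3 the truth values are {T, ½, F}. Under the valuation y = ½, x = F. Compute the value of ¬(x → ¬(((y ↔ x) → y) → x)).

y ↔ x = ½ ↔ F = ½
(y ↔ x) → y = ½ → ½ = T
((y ↔ x) → y) → x = T → F = F
¬(((y ↔ x) → y) → x) = ¬F = T
x → ¬(((y ↔ x) → y) → x) = F → T = T
¬(x → ¬(((y ↔ x) → y) → x)) = ¬T = F

F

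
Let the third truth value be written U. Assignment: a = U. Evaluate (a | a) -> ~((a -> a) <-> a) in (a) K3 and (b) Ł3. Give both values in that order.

U; True

In K3: a | a = U | U = U
a -> a = U -> U = U
(a -> a) <-> a = U <-> U = U
~((a -> a) <-> a) = ~U = U
(a | a) -> ~((a -> a) <-> a) = U -> U = U
In Ł3: a | a = U | U = U
a -> a = U -> U = True
(a -> a) <-> a = True <-> U = U
~((a -> a) <-> a) = ~U = U
(a | a) -> ~((a -> a) <-> a) = U -> U = True
They differ because K3 and Ł3 treat U differently under implication.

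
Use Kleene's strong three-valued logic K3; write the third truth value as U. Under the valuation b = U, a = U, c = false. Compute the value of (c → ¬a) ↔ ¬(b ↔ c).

¬a = ¬U = U
c → ¬a = false → U = true  [¬false ∨ U]
b ↔ c = U ↔ false = U
¬(b ↔ c) = ¬U = U
(c → ¬a) ↔ ¬(b ↔ c) = true ↔ U = U

U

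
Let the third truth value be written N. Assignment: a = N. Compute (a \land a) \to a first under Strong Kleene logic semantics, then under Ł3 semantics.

In Strong Kleene logic: a \land a = N \land N = N
(a \land a) \to a = N \to N = N  [\lnot N \lor N]
In Ł3: a \land a = N \land N = N
(a \land a) \to a = N \to N = True  [min(1, 1−½+½)]
They differ because Strong Kleene logic and Ł3 treat N differently under implication.

N; True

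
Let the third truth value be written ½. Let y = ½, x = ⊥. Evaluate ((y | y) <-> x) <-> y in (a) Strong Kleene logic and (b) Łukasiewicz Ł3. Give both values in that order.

½; ⊤

In Strong Kleene logic: y | y = ½ | ½ = ½
(y | y) <-> x = ½ <-> ⊥ = ½
((y | y) <-> x) <-> y = ½ <-> ½ = ½
In Łukasiewicz Ł3: y | y = ½ | ½ = ½
(y | y) <-> x = ½ <-> ⊥ = ½  [1 − |½−0|]
((y | y) <-> x) <-> y = ½ <-> ½ = ⊤
They differ because Strong Kleene logic and Łukasiewicz Ł3 treat ½ differently under implication.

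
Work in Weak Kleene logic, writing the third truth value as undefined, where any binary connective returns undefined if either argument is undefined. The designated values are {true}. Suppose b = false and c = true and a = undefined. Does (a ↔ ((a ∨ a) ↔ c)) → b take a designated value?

a ∨ a = undefined ∨ undefined = undefined
(a ∨ a) ↔ c = undefined ↔ true = undefined
a ↔ ((a ∨ a) ↔ c) = undefined ↔ undefined = undefined
(a ↔ ((a ∨ a) ↔ c)) → b = undefined → false = undefined  [any arg is the third value ⇒ result is the third value]
undefined ∉ {true}.

No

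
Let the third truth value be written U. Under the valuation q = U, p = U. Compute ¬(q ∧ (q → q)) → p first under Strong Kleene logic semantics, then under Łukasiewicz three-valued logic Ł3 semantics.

U; ⊤

In Strong Kleene logic: q → q = U → U = U  [¬U ∨ U]
q ∧ (q → q) = U ∧ U = U
¬(q ∧ (q → q)) = ¬U = U
¬(q ∧ (q → q)) → p = U → U = U
In Łukasiewicz three-valued logic Ł3: q → q = U → U = ⊤  [min(1, 1−½+½)]
q ∧ (q → q) = U ∧ ⊤ = U
¬(q ∧ (q → q)) = ¬U = U
¬(q ∧ (q → q)) → p = U → U = ⊤
They differ because Strong Kleene logic and Łukasiewicz three-valued logic Ł3 treat U differently under implication.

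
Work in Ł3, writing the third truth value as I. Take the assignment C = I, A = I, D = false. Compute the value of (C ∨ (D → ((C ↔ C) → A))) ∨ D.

C ↔ C = I ↔ I = true  [1 − |½−½|]
(C ↔ C) → A = true → I = I
D → ((C ↔ C) → A) = false → I = true
C ∨ (D → ((C ↔ C) → A)) = I ∨ true = true
(C ∨ (D → ((C ↔ C) → A))) ∨ D = true ∨ false = true

true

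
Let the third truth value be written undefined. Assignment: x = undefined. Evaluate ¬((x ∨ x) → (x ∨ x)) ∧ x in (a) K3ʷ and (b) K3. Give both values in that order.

undefined; undefined

In K3ʷ: x ∨ x = undefined ∨ undefined = undefined
x ∨ x = undefined ∨ undefined = undefined
(x ∨ x) → (x ∨ x) = undefined → undefined = undefined  [any arg is the third value ⇒ result is the third value]
¬((x ∨ x) → (x ∨ x)) = ¬undefined = undefined
¬((x ∨ x) → (x ∨ x)) ∧ x = undefined ∧ undefined = undefined
In K3: x ∨ x = undefined ∨ undefined = undefined
x ∨ x = undefined ∨ undefined = undefined
(x ∨ x) → (x ∨ x) = undefined → undefined = undefined  [¬undefined ∨ undefined]
¬((x ∨ x) → (x ∨ x)) = ¬undefined = undefined
¬((x ∨ x) → (x ∨ x)) ∧ x = undefined ∧ undefined = undefined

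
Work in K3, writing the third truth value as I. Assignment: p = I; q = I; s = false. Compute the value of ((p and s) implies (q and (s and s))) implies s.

p and s = I and false = false
s and s = false and false = false
q and (s and s) = I and false = false
(p and s) implies (q and (s and s)) = false implies false = true
((p and s) implies (q and (s and s))) implies s = true implies false = false

false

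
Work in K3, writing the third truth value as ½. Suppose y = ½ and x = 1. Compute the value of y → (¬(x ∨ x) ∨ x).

1

x ∨ x = 1 ∨ 1 = 1
¬(x ∨ x) = ¬1 = 0
¬(x ∨ x) ∨ x = 0 ∨ 1 = 1
y → (¬(x ∨ x) ∨ x) = ½ → 1 = 1  [¬½ ∨ 1]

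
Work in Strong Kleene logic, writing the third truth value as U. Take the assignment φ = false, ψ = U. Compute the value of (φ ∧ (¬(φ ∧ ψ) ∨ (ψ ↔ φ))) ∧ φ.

false

φ ∧ ψ = false ∧ U = false
¬(φ ∧ ψ) = ¬false = true
ψ ↔ φ = U ↔ false = U
¬(φ ∧ ψ) ∨ (ψ ↔ φ) = true ∨ U = true
φ ∧ (¬(φ ∧ ψ) ∨ (ψ ↔ φ)) = false ∧ true = false
(φ ∧ (¬(φ ∧ ψ) ∨ (ψ ↔ φ))) ∧ φ = false ∧ false = false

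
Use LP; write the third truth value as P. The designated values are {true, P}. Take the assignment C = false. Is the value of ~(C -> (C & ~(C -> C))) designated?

C -> C = false -> false = true
~(C -> C) = ~true = false
C & ~(C -> C) = false & false = false
C -> (C & ~(C -> C)) = false -> false = true
~(C -> (C & ~(C -> C))) = ~true = false
false ∉ {true, P}.

No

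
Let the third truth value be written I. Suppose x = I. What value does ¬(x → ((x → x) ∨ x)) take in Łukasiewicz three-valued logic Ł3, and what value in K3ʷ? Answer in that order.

In Łukasiewicz three-valued logic Ł3: x → x = I → I = True  [min(1, 1−½+½)]
(x → x) ∨ x = True ∨ I = True
x → ((x → x) ∨ x) = I → True = True
¬(x → ((x → x) ∨ x)) = ¬True = False
In K3ʷ: x → x = I → I = I  [any arg is the third value ⇒ result is the third value]
(x → x) ∨ x = I ∨ I = I
x → ((x → x) ∨ x) = I → I = I
¬(x → ((x → x) ∨ x)) = ¬I = I
They differ because Łukasiewicz three-valued logic Ł3 and K3ʷ treat I differently under the binary connectives.

False; I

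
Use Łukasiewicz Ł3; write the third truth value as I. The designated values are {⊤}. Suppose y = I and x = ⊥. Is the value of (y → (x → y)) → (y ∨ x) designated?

No

x → y = ⊥ → I = ⊤  [min(1, 1−0+½)]
y → (x → y) = I → ⊤ = ⊤
y ∨ x = I ∨ ⊥ = I
(y → (x → y)) → (y ∨ x) = ⊤ → I = I
I ∉ {⊤}.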